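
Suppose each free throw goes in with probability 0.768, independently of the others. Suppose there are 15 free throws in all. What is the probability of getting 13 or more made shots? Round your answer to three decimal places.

X ~ Binomial(15, 0.768); P(X ≥ 13) = Σ C(15,k) p^k (1−p)^(15−k) over k:
  k=13: C(15,13)·0.768^13·0.232^2 = 0.18275
  k=14: C(15,14)·0.768^14·0.232^1 = 0.08642
  k=15: C(15,15)·0.768^15·0.232^0 = 0.01907
Total = 0.28825

0.288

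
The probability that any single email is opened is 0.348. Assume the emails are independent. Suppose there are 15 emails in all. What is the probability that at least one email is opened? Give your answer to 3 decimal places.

P(at least one) = 1 − P(none) = 1 − (1 − 0.348)^15
= 1 − 0.00164 = 0.99836

0.998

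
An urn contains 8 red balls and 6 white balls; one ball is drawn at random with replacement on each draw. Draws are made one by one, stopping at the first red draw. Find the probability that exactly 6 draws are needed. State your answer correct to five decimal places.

0.00826

Geometric (trials to first success), p = 0.571429.
P(Y = 6) = (1−p)^5 · p = 0.014458 · 0.571429 = 0.0082619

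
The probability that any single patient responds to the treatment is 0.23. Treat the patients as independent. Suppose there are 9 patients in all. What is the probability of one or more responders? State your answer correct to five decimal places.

0.90485

P(at least one) = 1 − P(none) = 1 − (1 − 0.23)^9
= 1 − 0.0951517 = 0.9048483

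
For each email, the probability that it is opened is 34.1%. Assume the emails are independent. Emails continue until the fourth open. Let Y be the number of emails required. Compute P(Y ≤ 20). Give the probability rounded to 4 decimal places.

Finishing within 20 emails ⇔ at least 4 successes in the first 20. With X ~ Binomial(20, 0.341), P(Y ≤ 20) = 1 − P(X ≤ 3).
  k=0: C(20,0)·0.341^0·0.659^20 = 0.000239
  k=1: C(20,1)·0.341^1·0.659^19 = 0.002469
  k=2: C(20,2)·0.341^2·0.659^18 = 0.012139
  k=3: C(20,3)·0.341^3·0.659^17 = 0.037689
1 − 0.052537 = 0.947463

0.9475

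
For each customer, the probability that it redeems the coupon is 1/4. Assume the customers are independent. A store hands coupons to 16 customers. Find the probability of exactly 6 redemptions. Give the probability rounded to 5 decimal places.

0.11010

X ~ Binomial(n=16, p=0.25).
P(X=6) = C(16,6) · p^6 · (1−p)^10
= 8008 · 0.00024414 · 0.056314 = 0.1100973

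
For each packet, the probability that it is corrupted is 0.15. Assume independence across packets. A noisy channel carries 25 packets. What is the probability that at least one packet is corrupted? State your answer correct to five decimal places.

P(at least one) = 1 − P(none) = 1 − (1 − 0.15)^25
= 1 − 0.0171978 = 0.9828022

0.98280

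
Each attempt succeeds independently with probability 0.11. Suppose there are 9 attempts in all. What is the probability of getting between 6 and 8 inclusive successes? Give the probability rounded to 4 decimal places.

X ~ Binomial(9, 0.11); P(6 ≤ X ≤ 8) = Σ C(9,k) p^k (1−p)^(9−k) over k:
  k=6: C(9,6)·0.11^6·0.89^3 = 0.000105
  k=7: C(9,7)·0.11^7·0.89^2 = 0.000006
  k=8: C(9,8)·0.11^8·0.89^1 = 0.000000
Total = 0.000111

0.0001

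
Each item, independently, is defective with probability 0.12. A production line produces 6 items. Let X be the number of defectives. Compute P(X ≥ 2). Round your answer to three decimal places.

X ~ Binomial(6, 0.12); P(X ≥ 2) = Σ C(6,k) p^k (1−p)^(6−k) over k:
  k=2: C(6,2)·0.12^2·0.88^4 = 0.12953
  k=3: C(6,3)·0.12^3·0.88^3 = 0.02355
  k=4: C(6,4)·0.12^4·0.88^2 = 0.00241
  k=5: C(6,5)·0.12^5·0.88^1 = 0.00013
  k=6: C(6,6)·0.12^6·0.88^0 = 0.00000
Total = 0.15563

0.156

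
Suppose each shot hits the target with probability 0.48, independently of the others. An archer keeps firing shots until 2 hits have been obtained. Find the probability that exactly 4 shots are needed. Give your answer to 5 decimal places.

0.18690

Y = trial on which the second success occurs; negative binomial, r=2, p=0.48.
P(Y=4) = C(3,1) · p^2 · (1−p)^2
= 3 · 0.2304 · 0.2704 = 0.1869005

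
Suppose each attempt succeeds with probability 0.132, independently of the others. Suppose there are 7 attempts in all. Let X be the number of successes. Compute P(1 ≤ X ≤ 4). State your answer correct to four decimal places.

0.6281

X ~ Binomial(7, 0.132); P(1 ≤ X ≤ 4) = Σ C(7,k) p^k (1−p)^(7−k) over k:
  k=1: C(7,1)·0.132^1·0.868^6 = 0.395176
  k=2: C(7,2)·0.132^2·0.868^5 = 0.180288
  k=3: C(7,3)·0.132^3·0.868^4 = 0.045695
  k=4: C(7,4)·0.132^4·0.868^3 = 0.006949
Total = 0.628107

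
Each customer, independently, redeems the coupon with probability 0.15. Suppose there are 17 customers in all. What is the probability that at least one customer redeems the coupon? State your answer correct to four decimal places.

0.9369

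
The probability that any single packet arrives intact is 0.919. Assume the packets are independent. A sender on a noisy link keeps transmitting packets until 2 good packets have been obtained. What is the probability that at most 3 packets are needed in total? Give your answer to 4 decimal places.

Finishing within 3 packets ⇔ at least 2 successes in the first 3. With X ~ Binomial(3, 0.919), P(Y ≤ 3) = 1 − P(X ≤ 1).
  k=0: C(3,0)·0.919^0·0.081^3 = 0.000531
  k=1: C(3,1)·0.919^1·0.081^2 = 0.018089
1 − 0.018620 = 0.981380

0.9814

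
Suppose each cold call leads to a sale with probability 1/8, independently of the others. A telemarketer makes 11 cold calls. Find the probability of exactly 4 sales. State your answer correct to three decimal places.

0.032

X ~ Binomial(n=11, p=0.125).
P(X=4) = C(11,4) · p^4 · (1−p)^7
= 330 · 0.00024414 · 0.3927 = 0.03164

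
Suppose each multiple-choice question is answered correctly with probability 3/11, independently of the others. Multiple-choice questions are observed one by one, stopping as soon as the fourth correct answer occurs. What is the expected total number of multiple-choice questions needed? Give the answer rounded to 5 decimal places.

Y = total multiple-choice questions until the fourth success; negative binomial with r=4, p=0.272727.
E[Y] = r / p = 4 / 0.272727 = 14.6666667

14.66667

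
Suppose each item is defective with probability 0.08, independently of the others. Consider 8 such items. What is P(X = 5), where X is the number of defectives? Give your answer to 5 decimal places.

X ~ Binomial(n=8, p=0.08).
P(X=5) = C(8,5) · p^5 · (1−p)^3
= 56 · 3.2768e-06 · 0.77869 = 0.0001429

0.00014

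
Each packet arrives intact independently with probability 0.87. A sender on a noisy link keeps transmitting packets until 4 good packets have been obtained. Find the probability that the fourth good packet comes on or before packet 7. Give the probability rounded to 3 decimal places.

0.993

Finishing within 7 packets ⇔ at least 4 successes in the first 7. With X ~ Binomial(7, 0.87), P(Y ≤ 7) = 1 − P(X ≤ 3).
  k=0: C(7,0)·0.87^0·0.13^7 = 0.00000
  k=1: C(7,1)·0.87^1·0.13^6 = 0.00003
  k=2: C(7,2)·0.87^2·0.13^5 = 0.00059
  k=3: C(7,3)·0.87^3·0.13^4 = 0.00658
1 − 0.00720 = 0.99280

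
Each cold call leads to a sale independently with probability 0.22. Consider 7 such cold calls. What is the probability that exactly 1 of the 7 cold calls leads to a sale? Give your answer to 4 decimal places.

0.3468

X ~ Binomial(n=7, p=0.22).
P(X=1) = C(7,1) · p^1 · (1−p)^6
= 7 · 0.22 · 0.2252 = 0.346807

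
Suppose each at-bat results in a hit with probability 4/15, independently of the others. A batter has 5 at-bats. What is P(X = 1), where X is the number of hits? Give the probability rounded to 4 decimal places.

X ~ Binomial(n=5, p=0.266667).
P(X=1) = C(5,1) · p^1 · (1−p)^4
= 5 · 0.26667 · 0.2892 = 0.385607

0.3856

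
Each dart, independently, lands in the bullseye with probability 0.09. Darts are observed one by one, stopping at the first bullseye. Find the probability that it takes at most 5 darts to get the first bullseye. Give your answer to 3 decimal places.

0.376

Y = number of darts to the first success; geometric, p = 0.09.
P(Y ≤ 5) = 1 − (1−p)^5 = 1 − 0.62403 = 0.37597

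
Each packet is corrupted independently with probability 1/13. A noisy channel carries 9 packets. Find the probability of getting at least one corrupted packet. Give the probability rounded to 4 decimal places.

0.5134

P(at least one) = 1 − P(none) = 1 − (1 − 0.076923)^9
= 1 − 0.486565 = 0.513435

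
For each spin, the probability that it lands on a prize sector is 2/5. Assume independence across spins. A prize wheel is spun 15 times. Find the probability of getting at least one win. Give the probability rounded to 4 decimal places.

P(at least one) = 1 − P(none) = 1 − (1 − 0.40)^15
= 1 − 0.000470 = 0.999530

0.9995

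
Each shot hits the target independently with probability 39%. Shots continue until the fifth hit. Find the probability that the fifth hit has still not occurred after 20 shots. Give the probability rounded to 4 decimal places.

0.0610

Needing more than 20 shots ⇔ fewer than 5 successes in the first 20. With X ~ Binomial(20, 0.39), P(Y > 20) = P(X ≤ 4).
  k=0: C(20,0)·0.39^0·0.61^20 = 0.000051
  k=1: C(20,1)·0.39^1·0.61^19 = 0.000651
  k=2: C(20,2)·0.39^2·0.61^18 = 0.003952
  k=3: C(20,3)·0.39^3·0.61^17 = 0.015160
  k=4: C(20,4)·0.39^4·0.61^16 = 0.041194
P(X ≤ 4) = 0.061007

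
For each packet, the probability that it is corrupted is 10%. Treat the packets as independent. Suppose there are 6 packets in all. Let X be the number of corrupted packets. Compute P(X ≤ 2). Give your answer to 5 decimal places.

X ~ Binomial(6, 0.10); P(X ≤ 2) = Σ C(6,k) p^k (1−p)^(6−k) over k:
  k=0: C(6,0)·0.10^0·0.90^6 = 0.5314410
  k=1: C(6,1)·0.10^1·0.90^5 = 0.3542940
  k=2: C(6,2)·0.10^2·0.90^4 = 0.0984150
Total = 0.9841500

0.98415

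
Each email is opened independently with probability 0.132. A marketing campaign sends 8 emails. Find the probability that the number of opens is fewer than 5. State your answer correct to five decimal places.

0.99842

X ~ Binomial(8, 0.132); P(X ≤ 4) = Σ C(8,k) p^k (1−p)^(8−k) over k:
  k=0: C(8,0)·0.132^0·0.868^8 = 0.3222239
  k=1: C(8,1)·0.132^1·0.868^7 = 0.3920144
  k=2: C(8,2)·0.132^2·0.868^6 = 0.2086528
  k=3: C(8,3)·0.132^3·0.868^5 = 0.0634612
  k=4: C(8,4)·0.132^4·0.868^4 = 0.0120635
Total = 0.9984158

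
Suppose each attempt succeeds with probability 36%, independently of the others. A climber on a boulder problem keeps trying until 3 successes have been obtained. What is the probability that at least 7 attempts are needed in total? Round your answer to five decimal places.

0.62680

Needing more than 6 attempts ⇔ fewer than 3 successes in the first 6. With X ~ Binomial(6, 0.36), P(Y > 6) = P(X ≤ 2).
  k=0: C(6,0)·0.36^0·0.64^6 = 0.0687195
  k=1: C(6,1)·0.36^1·0.64^5 = 0.2319282
  k=2: C(6,2)·0.36^2·0.64^4 = 0.3261491
P(X ≤ 2) = 0.6267968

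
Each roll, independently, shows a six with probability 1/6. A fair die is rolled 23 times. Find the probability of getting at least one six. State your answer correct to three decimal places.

0.985

P(at least one) = 1 − P(none) = 1 − (1 − 0.166667)^23
= 1 − 0.01509 = 0.98491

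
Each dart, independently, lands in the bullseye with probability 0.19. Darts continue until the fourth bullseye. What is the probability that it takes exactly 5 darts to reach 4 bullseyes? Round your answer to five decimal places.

Y = trial on which the fourth success occurs; negative binomial, r=4, p=0.19.
P(Y=5) = C(4,3) · p^4 · (1−p)^1
= 4 · 0.0013032 · 0.81 = 0.0042224

0.00422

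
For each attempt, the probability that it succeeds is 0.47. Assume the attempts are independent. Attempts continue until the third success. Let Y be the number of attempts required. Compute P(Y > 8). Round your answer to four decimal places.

0.1875

Needing more than 8 attempts ⇔ fewer than 3 successes in the first 8. With X ~ Binomial(8, 0.47), P(Y > 8) = P(X ≤ 2).
  k=0: C(8,0)·0.47^0·0.53^8 = 0.006226
  k=1: C(8,1)·0.47^1·0.53^7 = 0.044169
  k=2: C(8,2)·0.47^2·0.53^6 = 0.137091
P(X ≤ 2) = 0.187486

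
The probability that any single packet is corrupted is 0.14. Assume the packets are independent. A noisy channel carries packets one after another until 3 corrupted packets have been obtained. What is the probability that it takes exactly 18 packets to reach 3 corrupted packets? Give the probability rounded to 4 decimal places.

0.0389

Y = trial on which the third success occurs; negative binomial, r=3, p=0.14.
P(Y=18) = C(17,2) · p^3 · (1−p)^15
= 136 · 0.002744 · 0.10411 = 0.038851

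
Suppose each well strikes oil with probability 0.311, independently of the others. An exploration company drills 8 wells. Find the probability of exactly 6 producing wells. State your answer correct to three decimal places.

0.012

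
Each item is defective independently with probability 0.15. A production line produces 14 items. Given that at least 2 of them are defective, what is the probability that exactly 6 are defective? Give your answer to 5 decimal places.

0.01449

X ~ Binomial(14, 0.15). Want P(X=6 | X≥2) = P(X=6) / P(X≥2).
P(X=6) = C(14,6)·0.15^6·0.85^8 = 0.0093208
P(X≥2) = 1 − 0.1027697 − 0.2539015 = 0.6433288
Ratio = 0.0093208 / 0.6433288 = 0.0144884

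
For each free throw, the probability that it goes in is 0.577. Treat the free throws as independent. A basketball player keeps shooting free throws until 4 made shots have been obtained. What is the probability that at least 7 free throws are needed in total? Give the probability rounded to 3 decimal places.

Needing more than 6 free throws ⇔ fewer than 4 successes in the first 6. With X ~ Binomial(6, 0.577), P(Y > 6) = P(X ≤ 3).
  k=0: C(6,0)·0.577^0·0.423^6 = 0.00573
  k=1: C(6,1)·0.577^1·0.423^5 = 0.04688
  k=2: C(6,2)·0.577^2·0.423^4 = 0.15988
  k=3: C(6,3)·0.577^3·0.423^3 = 0.29079
P(X ≤ 3) = 0.50329

0.503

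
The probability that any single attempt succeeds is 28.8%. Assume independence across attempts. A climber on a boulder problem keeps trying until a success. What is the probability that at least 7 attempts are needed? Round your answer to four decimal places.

Y = number of attempts to the first success; geometric, p = 0.288.
P(Y > 6) = P(first 6 all fail) = (1−p)^6 = 0.130281

0.1303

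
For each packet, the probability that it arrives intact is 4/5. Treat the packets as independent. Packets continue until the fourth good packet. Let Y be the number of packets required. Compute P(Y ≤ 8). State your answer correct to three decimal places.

0.990

Finishing within 8 packets ⇔ at least 4 successes in the first 8. With X ~ Binomial(8, 0.80), P(Y ≤ 8) = 1 − P(X ≤ 3).
  k=0: C(8,0)·0.80^0·0.20^8 = 0.00000
  k=1: C(8,1)·0.80^1·0.20^7 = 0.00008
  k=2: C(8,2)·0.80^2·0.20^6 = 0.00115
  k=3: C(8,3)·0.80^3·0.20^5 = 0.00918
1 − 0.01041 = 0.98959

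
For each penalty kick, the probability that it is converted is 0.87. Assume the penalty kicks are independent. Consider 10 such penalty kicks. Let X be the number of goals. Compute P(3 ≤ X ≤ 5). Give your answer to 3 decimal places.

0.005

X ~ Binomial(10, 0.87); P(3 ≤ X ≤ 5) = Σ C(10,k) p^k (1−p)^(10−k) over k:
  k=3: C(10,3)·0.87^3·0.13^7 = 0.00005
  k=4: C(10,4)·0.87^4·0.13^6 = 0.00058
  k=5: C(10,5)·0.87^5·0.13^5 = 0.00466
Total = 0.00529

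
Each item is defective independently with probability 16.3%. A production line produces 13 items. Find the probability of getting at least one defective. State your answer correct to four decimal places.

P(at least one) = 1 − P(none) = 1 − (1 − 0.163)^13
= 1 − 0.098953 = 0.901047

0.9010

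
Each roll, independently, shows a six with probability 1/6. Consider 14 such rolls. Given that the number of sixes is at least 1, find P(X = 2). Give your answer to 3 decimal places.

X ~ Binomial(14, 0.166667). Want P(X=2 | X≥1) = P(X=2) / P(X≥1).
P(X=2) = C(14,2)·0.166667^2·0.833333^12 = 0.28351
P(X≥1) = 1 − 0.07789 = 0.92211
Ratio = 0.28351 / 0.92211 = 0.30745

0.307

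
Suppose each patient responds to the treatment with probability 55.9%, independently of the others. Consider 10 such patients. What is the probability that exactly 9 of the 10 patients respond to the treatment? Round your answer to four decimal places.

0.0235

X ~ Binomial(n=10, p=0.559).
P(X=9) = C(10,9) · p^9 · (1−p)^1
= 10 · 0.0053297 · 0.441 = 0.023504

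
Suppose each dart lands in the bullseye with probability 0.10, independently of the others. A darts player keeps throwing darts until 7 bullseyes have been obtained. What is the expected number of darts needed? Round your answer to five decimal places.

70.00000

Y = total darts until the seventh success; negative binomial with r=7, p=0.10.
E[Y] = r / p = 7 / 0.10 = 70.0000000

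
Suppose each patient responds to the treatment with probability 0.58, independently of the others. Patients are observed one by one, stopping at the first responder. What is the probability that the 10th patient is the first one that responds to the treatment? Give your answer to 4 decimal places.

Geometric (trials to first success), p = 0.58.
P(Y = 10) = (1−p)^9 · p = 0.00040667 · 0.58 = 0.000236

0.0002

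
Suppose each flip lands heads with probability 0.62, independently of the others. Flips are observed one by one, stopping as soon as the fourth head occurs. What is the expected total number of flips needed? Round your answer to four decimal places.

6.4516

Y = total flips until the fourth success; negative binomial with r=4, p=0.62.
E[Y] = r / p = 4 / 0.62 = 6.451613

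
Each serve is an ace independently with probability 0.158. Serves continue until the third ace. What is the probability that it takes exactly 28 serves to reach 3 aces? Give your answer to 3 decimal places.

0.019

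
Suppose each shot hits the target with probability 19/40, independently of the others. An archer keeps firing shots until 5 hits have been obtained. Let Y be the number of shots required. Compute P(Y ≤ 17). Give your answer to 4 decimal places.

0.9611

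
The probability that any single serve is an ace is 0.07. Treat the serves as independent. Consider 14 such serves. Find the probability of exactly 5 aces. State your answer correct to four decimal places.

0.0018

X ~ Binomial(n=14, p=0.07).
P(X=5) = C(14,5) · p^5 · (1−p)^9
= 2002 · 1.6807e-06 · 0.52041 = 0.001751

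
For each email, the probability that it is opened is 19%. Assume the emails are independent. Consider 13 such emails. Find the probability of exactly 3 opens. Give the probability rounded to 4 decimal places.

0.2385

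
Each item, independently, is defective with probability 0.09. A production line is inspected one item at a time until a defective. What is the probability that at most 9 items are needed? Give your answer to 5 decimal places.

0.57207

Y = number of items to the first success; geometric, p = 0.09.
P(Y ≤ 9) = 1 − (1−p)^9 = 1 − 0.4279298 = 0.5720702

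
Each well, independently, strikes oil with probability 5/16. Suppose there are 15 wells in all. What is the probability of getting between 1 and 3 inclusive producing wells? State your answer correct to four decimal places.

0.2581

X ~ Binomial(15, 0.3125); P(1 ≤ X ≤ 3) = Σ C(15,k) p^k (1−p)^(15−k) over k:
  k=1: C(15,1)·0.3125^1·0.6875^14 = 0.024704
  k=2: C(15,2)·0.3125^2·0.6875^13 = 0.078602
  k=3: C(15,3)·0.3125^3·0.6875^12 = 0.154822
Total = 0.258128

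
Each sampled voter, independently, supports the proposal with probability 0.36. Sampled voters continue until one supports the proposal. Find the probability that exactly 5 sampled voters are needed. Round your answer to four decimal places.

0.0604

Geometric (trials to first success), p = 0.36.
P(Y = 5) = (1−p)^4 · p = 0.16777 · 0.36 = 0.060398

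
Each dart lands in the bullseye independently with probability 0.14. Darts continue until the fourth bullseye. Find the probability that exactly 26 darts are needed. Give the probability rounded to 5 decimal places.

0.03200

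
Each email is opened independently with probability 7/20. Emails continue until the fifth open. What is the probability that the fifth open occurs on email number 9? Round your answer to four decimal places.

Y = trial on which the fifth success occurs; negative binomial, r=5, p=0.35.
P(Y=9) = C(8,4) · p^5 · (1−p)^4
= 70 · 0.0052522 · 0.17851 = 0.065628

0.0656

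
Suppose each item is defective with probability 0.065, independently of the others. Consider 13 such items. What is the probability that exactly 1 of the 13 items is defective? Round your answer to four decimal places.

X ~ Binomial(n=13, p=0.065).
P(X=1) = C(13,1) · p^1 · (1−p)^12
= 13 · 0.065 · 0.44642 = 0.377221

0.3772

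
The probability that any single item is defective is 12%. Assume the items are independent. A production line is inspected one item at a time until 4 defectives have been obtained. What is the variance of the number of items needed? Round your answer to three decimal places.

244.444

Y = total items until the fourth success; negative binomial with r=4, p=0.12.
Var(Y) = r(1−p)/p² = 4·0.88 / 0.12² = 244.44444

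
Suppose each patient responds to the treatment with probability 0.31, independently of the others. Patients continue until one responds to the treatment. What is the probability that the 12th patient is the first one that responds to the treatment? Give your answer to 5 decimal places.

0.00523

Geometric (trials to first success), p = 0.31.
P(Y = 12) = (1−p)^11 · p = 0.016879 · 0.31 = 0.0052324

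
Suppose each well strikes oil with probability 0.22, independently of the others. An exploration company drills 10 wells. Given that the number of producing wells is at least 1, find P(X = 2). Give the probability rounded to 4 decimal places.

0.3255

X ~ Binomial(10, 0.22). Want P(X=2 | X≥1) = P(X=2) / P(X≥1).
P(X=2) = C(10,2)·0.22^2·0.78^8 = 0.298411
P(X≥1) = 1 − 0.083358 = 0.916642
Ratio = 0.298411 / 0.916642 = 0.325548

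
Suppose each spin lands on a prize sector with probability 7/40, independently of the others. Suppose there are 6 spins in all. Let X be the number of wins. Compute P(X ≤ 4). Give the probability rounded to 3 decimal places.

0.999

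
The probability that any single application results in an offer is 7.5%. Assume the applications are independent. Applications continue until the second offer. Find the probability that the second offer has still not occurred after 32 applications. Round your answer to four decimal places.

Needing more than 32 applications ⇔ fewer than 2 successes in the first 32. With X ~ Binomial(32, 0.075), P(Y > 32) = P(X ≤ 1).
  k=0: C(32,0)·0.075^0·0.925^32 = 0.082515
  k=1: C(32,1)·0.075^1·0.925^31 = 0.214094
P(X ≤ 1) = 0.296610

0.2966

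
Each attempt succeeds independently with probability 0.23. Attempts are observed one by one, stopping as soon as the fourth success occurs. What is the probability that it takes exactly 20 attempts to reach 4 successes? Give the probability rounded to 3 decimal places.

0.041

Y = trial on which the fourth success occurs; negative binomial, r=4, p=0.23.
P(Y=20) = C(19,3) · p^4 · (1−p)^16
= 969 · 0.0027984 · 0.01527 = 0.04141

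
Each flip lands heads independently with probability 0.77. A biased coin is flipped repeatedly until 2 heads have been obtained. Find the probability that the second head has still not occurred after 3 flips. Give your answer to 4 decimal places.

Needing more than 3 flips ⇔ fewer than 2 successes in the first 3. With X ~ Binomial(3, 0.77), P(Y > 3) = P(X ≤ 1).
  k=0: C(3,0)·0.77^0·0.23^3 = 0.012167
  k=1: C(3,1)·0.77^1·0.23^2 = 0.122199
P(X ≤ 1) = 0.134366

0.1344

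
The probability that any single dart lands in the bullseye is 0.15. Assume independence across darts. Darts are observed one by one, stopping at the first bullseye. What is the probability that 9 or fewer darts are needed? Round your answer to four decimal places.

0.7684

Y = number of darts to the first success; geometric, p = 0.15.
P(Y ≤ 9) = 1 − (1−p)^9 = 1 − 0.231617 = 0.768383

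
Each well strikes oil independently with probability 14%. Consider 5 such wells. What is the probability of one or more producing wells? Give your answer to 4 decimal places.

P(at least one) = 1 − P(none) = 1 − (1 − 0.14)^5
= 1 − 0.470427 = 0.529573

0.5296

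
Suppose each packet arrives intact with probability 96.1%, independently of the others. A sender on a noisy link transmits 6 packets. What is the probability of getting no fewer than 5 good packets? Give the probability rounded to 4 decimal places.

0.9795

X ~ Binomial(6, 0.961); P(X ≥ 5) = Σ C(6,k) p^k (1−p)^(6−k) over k:
  k=5: C(6,5)·0.961^5·0.039^1 = 0.191793
  k=6: C(6,6)·0.961^6·0.039^0 = 0.787663
Total = 0.979456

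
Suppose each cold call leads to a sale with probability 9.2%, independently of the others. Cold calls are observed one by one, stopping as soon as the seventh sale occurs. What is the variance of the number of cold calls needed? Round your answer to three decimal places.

750.945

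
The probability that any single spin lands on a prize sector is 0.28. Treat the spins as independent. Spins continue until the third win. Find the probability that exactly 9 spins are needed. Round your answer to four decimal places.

0.0856

Y = trial on which the third success occurs; negative binomial, r=3, p=0.28.
P(Y=9) = C(8,2) · p^3 · (1−p)^6
= 28 · 0.021952 · 0.13931 = 0.085630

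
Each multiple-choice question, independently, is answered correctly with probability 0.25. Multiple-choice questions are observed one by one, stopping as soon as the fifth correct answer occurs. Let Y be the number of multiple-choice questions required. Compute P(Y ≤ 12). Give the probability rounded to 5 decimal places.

0.15764

Finishing within 12 multiple-choice questions ⇔ at least 5 successes in the first 12. With X ~ Binomial(12, 0.25), P(Y ≤ 12) = 1 − P(X ≤ 4).
  k=0: C(12,0)·0.25^0·0.75^12 = 0.0316764
  k=1: C(12,1)·0.25^1·0.75^11 = 0.1267054
  k=2: C(12,2)·0.25^2·0.75^10 = 0.2322932
  k=3: C(12,3)·0.25^3·0.75^9 = 0.2581036
  k=4: C(12,4)·0.25^4·0.75^8 = 0.1935777
1 − 0.8423563 = 0.1576437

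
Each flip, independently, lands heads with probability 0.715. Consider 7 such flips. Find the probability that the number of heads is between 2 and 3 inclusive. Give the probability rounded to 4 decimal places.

X ~ Binomial(7, 0.715); P(2 ≤ X ≤ 3) = Σ C(7,k) p^k (1−p)^(7−k) over k:
  k=2: C(7,2)·0.715^2·0.285^5 = 0.020186
  k=3: C(7,3)·0.715^3·0.285^4 = 0.084405
Total = 0.104591

0.1046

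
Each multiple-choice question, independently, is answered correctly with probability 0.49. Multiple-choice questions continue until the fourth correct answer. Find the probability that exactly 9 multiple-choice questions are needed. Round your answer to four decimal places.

0.1114

Y = trial on which the fourth success occurs; negative binomial, r=4, p=0.49.
P(Y=9) = C(8,3) · p^4 · (1−p)^5
= 56 · 0.057648 · 0.034503 = 0.111384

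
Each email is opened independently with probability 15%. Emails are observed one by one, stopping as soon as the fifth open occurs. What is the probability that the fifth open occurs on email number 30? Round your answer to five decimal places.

Y = trial on which the fifth success occurs; negative binomial, r=5, p=0.15.
P(Y=30) = C(29,4) · p^5 · (1−p)^25
= 23751 · 7.5937e-05 · 0.017198 = 0.0310178

0.03102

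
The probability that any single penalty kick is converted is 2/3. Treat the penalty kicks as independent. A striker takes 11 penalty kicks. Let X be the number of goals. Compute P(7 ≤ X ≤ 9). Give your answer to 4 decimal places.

0.6359

X ~ Binomial(11, 0.666667); P(7 ≤ X ≤ 9) = Σ C(11,k) p^k (1−p)^(11−k) over k:
  k=7: C(11,7)·0.666667^7·0.333333^4 = 0.238446
  k=8: C(11,8)·0.666667^8·0.333333^3 = 0.238446
  k=9: C(11,9)·0.666667^9·0.333333^2 = 0.158964
Total = 0.635856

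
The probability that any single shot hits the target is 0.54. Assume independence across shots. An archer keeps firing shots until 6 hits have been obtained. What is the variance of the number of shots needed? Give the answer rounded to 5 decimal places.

Y = total shots until the sixth success; negative binomial with r=6, p=0.54.
Var(Y) = r(1−p)/p² = 6·0.46 / 0.54² = 9.4650206

9.46502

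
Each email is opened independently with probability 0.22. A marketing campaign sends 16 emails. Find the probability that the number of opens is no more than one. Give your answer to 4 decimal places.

0.1035

X ~ Binomial(16, 0.22); P(X ≤ 1) = Σ C(16,k) p^k (1−p)^(16−k) over k:
  k=0: C(16,0)·0.22^0·0.78^16 = 0.018772
  k=1: C(16,1)·0.22^1·0.78^15 = 0.084715
Total = 0.103487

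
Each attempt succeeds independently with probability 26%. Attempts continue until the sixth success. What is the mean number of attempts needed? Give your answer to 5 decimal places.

23.07692

Y = total attempts until the sixth success; negative binomial with r=6, p=0.26.
E[Y] = r / p = 6 / 0.26 = 23.0769231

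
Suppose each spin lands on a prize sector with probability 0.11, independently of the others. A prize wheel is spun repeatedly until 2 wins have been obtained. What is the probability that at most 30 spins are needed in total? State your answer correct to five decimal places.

Finishing within 30 spins ⇔ at least 2 successes in the first 30. With X ~ Binomial(30, 0.11), P(Y ≤ 30) = 1 − P(X ≤ 1).
  k=0: C(30,0)·0.11^0·0.89^30 = 0.0303180
  k=1: C(30,1)·0.11^1·0.89^29 = 0.1124150
1 − 0.1427329 = 0.8572671

0.85727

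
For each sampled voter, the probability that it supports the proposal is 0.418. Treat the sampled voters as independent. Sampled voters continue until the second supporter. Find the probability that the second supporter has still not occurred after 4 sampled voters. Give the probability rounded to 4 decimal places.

Needing more than 4 sampled voters ⇔ fewer than 2 successes in the first 4. With X ~ Binomial(4, 0.418), P(Y > 4) = P(X ≤ 1).
  k=0: C(4,0)·0.418^0·0.582^4 = 0.114734
  k=1: C(4,1)·0.418^1·0.582^3 = 0.329614
P(X ≤ 1) = 0.444348

0.4443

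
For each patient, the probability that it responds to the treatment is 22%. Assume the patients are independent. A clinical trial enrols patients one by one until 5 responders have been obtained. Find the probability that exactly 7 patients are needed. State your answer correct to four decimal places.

Y = trial on which the fifth success occurs; negative binomial, r=5, p=0.22.
P(Y=7) = C(6,4) · p^5 · (1−p)^2
= 15 · 0.00051536 · 0.6084 = 0.004703

0.0047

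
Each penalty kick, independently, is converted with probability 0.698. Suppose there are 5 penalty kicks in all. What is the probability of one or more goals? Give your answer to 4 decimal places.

P(at least one) = 1 − P(none) = 1 − (1 − 0.698)^5
= 1 − 0.002512 = 0.997488

0.9975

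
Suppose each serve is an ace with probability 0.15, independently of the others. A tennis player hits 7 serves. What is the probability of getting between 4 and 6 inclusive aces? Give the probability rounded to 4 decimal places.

0.0121

X ~ Binomial(7, 0.15); P(4 ≤ X ≤ 6) = Σ C(7,k) p^k (1−p)^(7−k) over k:
  k=4: C(7,4)·0.15^4·0.85^3 = 0.010882
  k=5: C(7,5)·0.15^5·0.85^2 = 0.001152
  k=6: C(7,6)·0.15^6·0.85^1 = 0.000068
Total = 0.012101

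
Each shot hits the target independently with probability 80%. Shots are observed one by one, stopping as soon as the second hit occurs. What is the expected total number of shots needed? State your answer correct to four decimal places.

2.5000

Y = total shots until the second success; negative binomial with r=2, p=0.80.
E[Y] = r / p = 2 / 0.80 = 2.500000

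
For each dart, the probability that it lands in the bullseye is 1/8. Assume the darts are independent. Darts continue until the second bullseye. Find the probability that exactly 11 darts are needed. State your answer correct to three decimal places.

0.047

Y = trial on which the second success occurs; negative binomial, r=2, p=0.125.
P(Y=11) = C(10,1) · p^2 · (1−p)^9
= 10 · 0.015625 · 0.30066 = 0.04698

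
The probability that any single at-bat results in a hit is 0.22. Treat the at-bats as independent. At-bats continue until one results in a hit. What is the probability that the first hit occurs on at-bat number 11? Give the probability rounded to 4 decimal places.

Geometric (trials to first success), p = 0.22.
P(Y = 11) = (1−p)^10 · p = 0.083358 · 0.22 = 0.018339

0.0183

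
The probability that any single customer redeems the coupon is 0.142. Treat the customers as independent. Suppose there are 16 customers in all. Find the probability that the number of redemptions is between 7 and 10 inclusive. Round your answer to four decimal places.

0.0041

X ~ Binomial(16, 0.142); P(7 ≤ X ≤ 10) = Σ C(16,k) p^k (1−p)^(16−k) over k:
  k=7: C(16,7)·0.142^7·0.858^9 = 0.003356
  k=8: C(16,8)·0.142^8·0.858^8 = 0.000625
  k=9: C(16,9)·0.142^9·0.858^7 = 0.000092
  k=10: C(16,10)·0.142^10·0.858^6 = 0.000011
Total = 0.004083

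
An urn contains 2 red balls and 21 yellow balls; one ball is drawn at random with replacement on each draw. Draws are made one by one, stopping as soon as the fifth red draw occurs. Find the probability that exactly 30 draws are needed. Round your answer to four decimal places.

Y = trial on which the fifth success occurs; negative binomial, r=5, p=0.086957.
P(Y=30) = C(29,4) · p^5 · (1−p)^25
= 23751 · 4.9718e-06 · 0.10287 = 0.012147

0.0121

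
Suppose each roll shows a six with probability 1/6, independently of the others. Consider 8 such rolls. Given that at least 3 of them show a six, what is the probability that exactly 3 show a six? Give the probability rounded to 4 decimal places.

0.7727

X ~ Binomial(8, 0.166667). Want P(X=3 | X≥3) = P(X=3) / P(X≥3).
P(X=3) = C(8,3)·0.166667^3·0.833333^5 = 0.104190
P(X≥3) = 1 − 0.232568 − 0.372109 − 0.260476 = 0.134847
Ratio = 0.104190 / 0.134847 = 0.772658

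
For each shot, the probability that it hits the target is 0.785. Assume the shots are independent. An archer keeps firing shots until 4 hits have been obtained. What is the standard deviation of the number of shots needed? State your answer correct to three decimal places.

1.181

Y = total shots until the fourth success; negative binomial with r=4, p=0.785.
SD(Y) = √[r(1−p)/p²] = √(1.39559) = 1.18135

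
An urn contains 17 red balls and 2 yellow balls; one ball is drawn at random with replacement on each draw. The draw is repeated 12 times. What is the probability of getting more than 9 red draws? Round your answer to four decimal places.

X ~ Binomial(12, 0.894737); P(X ≥ 10) = Σ C(12,k) p^k (1−p)^(12−k) over k:
  k=10: C(12,10)·0.894737^10·0.105263^2 = 0.240464
  k=11: C(12,11)·0.894737^11·0.105263^1 = 0.371626
  k=12: C(12,12)·0.894737^12·0.105263^0 = 0.263235
Total = 0.875325

0.8753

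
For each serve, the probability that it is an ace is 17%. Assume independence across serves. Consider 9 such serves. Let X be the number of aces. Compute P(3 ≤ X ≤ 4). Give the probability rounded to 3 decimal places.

0.176

X ~ Binomial(9, 0.17); P(3 ≤ X ≤ 4) = Σ C(9,k) p^k (1−p)^(9−k) over k:
  k=3: C(9,3)·0.17^3·0.83^6 = 0.13493
  k=4: C(9,4)·0.17^4·0.83^5 = 0.04145
Total = 0.17638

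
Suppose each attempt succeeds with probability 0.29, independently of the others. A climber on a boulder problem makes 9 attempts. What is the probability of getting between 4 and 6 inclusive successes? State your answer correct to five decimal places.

0.24435

X ~ Binomial(9, 0.29); P(4 ≤ X ≤ 6) = Σ C(9,k) p^k (1−p)^(9−k) over k:
  k=4: C(9,4)·0.29^4·0.71^5 = 0.1607882
  k=5: C(9,5)·0.29^5·0.71^4 = 0.0656741
  k=6: C(9,6)·0.29^6·0.71^3 = 0.0178831
Total = 0.2443454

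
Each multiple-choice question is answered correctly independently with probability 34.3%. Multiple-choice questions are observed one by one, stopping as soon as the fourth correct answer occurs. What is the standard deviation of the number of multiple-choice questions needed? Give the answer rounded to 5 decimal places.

4.72627

Y = total multiple-choice questions until the fourth success; negative binomial with r=4, p=0.343.
SD(Y) = √[r(1−p)/p²] = √(22.3376314) = 4.7262704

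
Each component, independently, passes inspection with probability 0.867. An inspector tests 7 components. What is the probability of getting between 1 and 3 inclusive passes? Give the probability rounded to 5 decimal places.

X ~ Binomial(7, 0.867); P(1 ≤ X ≤ 3) = Σ C(7,k) p^k (1−p)^(7−k) over k:
  k=1: C(7,1)·0.867^1·0.133^6 = 0.0000336
  k=2: C(7,2)·0.867^2·0.133^5 = 0.0006569
  k=3: C(7,3)·0.867^3·0.133^4 = 0.0071373
Total = 0.0078278

0.00783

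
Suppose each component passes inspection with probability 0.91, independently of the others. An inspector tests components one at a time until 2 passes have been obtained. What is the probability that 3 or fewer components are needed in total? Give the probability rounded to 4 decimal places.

0.9772

Finishing within 3 components ⇔ at least 2 successes in the first 3. With X ~ Binomial(3, 0.91), P(Y ≤ 3) = 1 − P(X ≤ 1).
  k=0: C(3,0)·0.91^0·0.09^3 = 0.000729
  k=1: C(3,1)·0.91^1·0.09^2 = 0.022113
1 − 0.022842 = 0.977158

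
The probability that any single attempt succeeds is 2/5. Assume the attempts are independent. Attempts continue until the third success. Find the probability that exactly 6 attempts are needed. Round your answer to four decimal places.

0.1382

Y = trial on which the third success occurs; negative binomial, r=3, p=0.40.
P(Y=6) = C(5,2) · p^3 · (1−p)^3
= 10 · 0.064 · 0.216 = 0.138240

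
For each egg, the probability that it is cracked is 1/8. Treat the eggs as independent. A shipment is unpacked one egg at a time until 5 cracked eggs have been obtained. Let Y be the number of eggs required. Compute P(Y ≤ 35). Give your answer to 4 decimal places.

Finishing within 35 eggs ⇔ at least 5 successes in the first 35. With X ~ Binomial(35, 0.125), P(Y ≤ 35) = 1 − P(X ≤ 4).
  k=0: C(35,0)·0.125^0·0.875^35 = 0.009339
  k=1: C(35,1)·0.125^1·0.875^34 = 0.046693
  k=2: C(35,2)·0.125^2·0.875^33 = 0.113397
  k=3: C(35,3)·0.125^3·0.875^32 = 0.178196
  k=4: C(35,4)·0.125^4·0.875^31 = 0.203652
1 − 0.551277 = 0.448723

0.4487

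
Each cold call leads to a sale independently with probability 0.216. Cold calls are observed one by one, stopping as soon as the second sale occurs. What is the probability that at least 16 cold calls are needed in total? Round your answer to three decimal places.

Needing more than 15 cold calls ⇔ fewer than 2 successes in the first 15. With X ~ Binomial(15, 0.216), P(Y > 15) = P(X ≤ 1).
  k=0: C(15,0)·0.216^0·0.784^15 = 0.02599
  k=1: C(15,1)·0.216^1·0.784^14 = 0.10739
P(X ≤ 1) = 0.13338

0.133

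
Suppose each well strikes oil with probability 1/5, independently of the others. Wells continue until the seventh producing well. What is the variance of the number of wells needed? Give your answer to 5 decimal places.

140.00000

Y = total wells until the seventh success; negative binomial with r=7, p=0.20.
Var(Y) = r(1−p)/p² = 7·0.80 / 0.20² = 140.0000000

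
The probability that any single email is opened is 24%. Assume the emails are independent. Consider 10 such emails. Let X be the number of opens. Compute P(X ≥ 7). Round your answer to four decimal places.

0.0027

X ~ Binomial(10, 0.24); P(X ≥ 7) = Σ C(10,k) p^k (1−p)^(10−k) over k:
  k=7: C(10,7)·0.24^7·0.76^3 = 0.002416
  k=8: C(10,8)·0.24^8·0.76^2 = 0.000286
  k=9: C(10,9)·0.24^9·0.76^1 = 0.000020
  k=10: C(10,10)·0.24^10·0.76^0 = 0.000001
Total = 0.002723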